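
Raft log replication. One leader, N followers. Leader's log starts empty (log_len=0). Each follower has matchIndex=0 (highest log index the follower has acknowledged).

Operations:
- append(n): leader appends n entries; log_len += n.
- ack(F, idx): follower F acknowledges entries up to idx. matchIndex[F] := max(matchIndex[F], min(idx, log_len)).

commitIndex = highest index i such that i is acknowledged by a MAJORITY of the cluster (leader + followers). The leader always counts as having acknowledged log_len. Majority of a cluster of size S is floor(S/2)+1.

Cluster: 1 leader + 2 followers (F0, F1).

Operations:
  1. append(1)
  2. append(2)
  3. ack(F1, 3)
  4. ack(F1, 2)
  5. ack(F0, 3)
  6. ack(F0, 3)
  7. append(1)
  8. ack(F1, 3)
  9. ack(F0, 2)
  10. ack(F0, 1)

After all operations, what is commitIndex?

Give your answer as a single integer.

Answer: 3

Derivation:
Op 1: append 1 -> log_len=1
Op 2: append 2 -> log_len=3
Op 3: F1 acks idx 3 -> match: F0=0 F1=3; commitIndex=3
Op 4: F1 acks idx 2 -> match: F0=0 F1=3; commitIndex=3
Op 5: F0 acks idx 3 -> match: F0=3 F1=3; commitIndex=3
Op 6: F0 acks idx 3 -> match: F0=3 F1=3; commitIndex=3
Op 7: append 1 -> log_len=4
Op 8: F1 acks idx 3 -> match: F0=3 F1=3; commitIndex=3
Op 9: F0 acks idx 2 -> match: F0=3 F1=3; commitIndex=3
Op 10: F0 acks idx 1 -> match: F0=3 F1=3; commitIndex=3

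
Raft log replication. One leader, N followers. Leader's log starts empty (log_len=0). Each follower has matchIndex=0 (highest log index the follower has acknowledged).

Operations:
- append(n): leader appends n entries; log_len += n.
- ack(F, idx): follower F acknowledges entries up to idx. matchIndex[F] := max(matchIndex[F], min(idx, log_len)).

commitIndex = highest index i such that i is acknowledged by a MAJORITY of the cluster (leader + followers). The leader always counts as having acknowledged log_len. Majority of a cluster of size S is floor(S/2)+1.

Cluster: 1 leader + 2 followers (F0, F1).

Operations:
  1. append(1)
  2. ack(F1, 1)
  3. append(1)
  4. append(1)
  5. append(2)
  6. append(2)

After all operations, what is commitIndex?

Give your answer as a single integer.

Op 1: append 1 -> log_len=1
Op 2: F1 acks idx 1 -> match: F0=0 F1=1; commitIndex=1
Op 3: append 1 -> log_len=2
Op 4: append 1 -> log_len=3
Op 5: append 2 -> log_len=5
Op 6: append 2 -> log_len=7

Answer: 1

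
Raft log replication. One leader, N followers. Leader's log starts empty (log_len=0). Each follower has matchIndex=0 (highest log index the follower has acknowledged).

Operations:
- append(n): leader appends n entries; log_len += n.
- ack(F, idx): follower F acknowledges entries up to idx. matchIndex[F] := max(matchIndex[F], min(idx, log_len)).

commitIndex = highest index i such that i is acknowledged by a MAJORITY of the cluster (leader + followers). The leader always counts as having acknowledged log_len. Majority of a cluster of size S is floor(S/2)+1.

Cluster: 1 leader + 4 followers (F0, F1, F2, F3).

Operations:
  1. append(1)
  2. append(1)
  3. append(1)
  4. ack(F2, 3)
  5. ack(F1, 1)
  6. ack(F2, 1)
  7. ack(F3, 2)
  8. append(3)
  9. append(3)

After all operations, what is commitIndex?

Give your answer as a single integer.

Answer: 2

Derivation:
Op 1: append 1 -> log_len=1
Op 2: append 1 -> log_len=2
Op 3: append 1 -> log_len=3
Op 4: F2 acks idx 3 -> match: F0=0 F1=0 F2=3 F3=0; commitIndex=0
Op 5: F1 acks idx 1 -> match: F0=0 F1=1 F2=3 F3=0; commitIndex=1
Op 6: F2 acks idx 1 -> match: F0=0 F1=1 F2=3 F3=0; commitIndex=1
Op 7: F3 acks idx 2 -> match: F0=0 F1=1 F2=3 F3=2; commitIndex=2
Op 8: append 3 -> log_len=6
Op 9: append 3 -> log_len=9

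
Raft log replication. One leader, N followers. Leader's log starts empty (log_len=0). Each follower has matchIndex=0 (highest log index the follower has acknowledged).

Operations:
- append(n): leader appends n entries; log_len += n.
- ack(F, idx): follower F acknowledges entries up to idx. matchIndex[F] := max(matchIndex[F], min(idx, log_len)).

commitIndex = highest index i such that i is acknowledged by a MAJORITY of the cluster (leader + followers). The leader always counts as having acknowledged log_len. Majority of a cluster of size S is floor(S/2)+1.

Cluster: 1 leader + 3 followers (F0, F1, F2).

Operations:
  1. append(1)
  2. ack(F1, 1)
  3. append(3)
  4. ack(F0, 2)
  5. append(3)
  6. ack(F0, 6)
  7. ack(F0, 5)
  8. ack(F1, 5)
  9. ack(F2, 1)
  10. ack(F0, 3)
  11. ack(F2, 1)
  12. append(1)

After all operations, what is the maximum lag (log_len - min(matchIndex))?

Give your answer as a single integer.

Answer: 7

Derivation:
Op 1: append 1 -> log_len=1
Op 2: F1 acks idx 1 -> match: F0=0 F1=1 F2=0; commitIndex=0
Op 3: append 3 -> log_len=4
Op 4: F0 acks idx 2 -> match: F0=2 F1=1 F2=0; commitIndex=1
Op 5: append 3 -> log_len=7
Op 6: F0 acks idx 6 -> match: F0=6 F1=1 F2=0; commitIndex=1
Op 7: F0 acks idx 5 -> match: F0=6 F1=1 F2=0; commitIndex=1
Op 8: F1 acks idx 5 -> match: F0=6 F1=5 F2=0; commitIndex=5
Op 9: F2 acks idx 1 -> match: F0=6 F1=5 F2=1; commitIndex=5
Op 10: F0 acks idx 3 -> match: F0=6 F1=5 F2=1; commitIndex=5
Op 11: F2 acks idx 1 -> match: F0=6 F1=5 F2=1; commitIndex=5
Op 12: append 1 -> log_len=8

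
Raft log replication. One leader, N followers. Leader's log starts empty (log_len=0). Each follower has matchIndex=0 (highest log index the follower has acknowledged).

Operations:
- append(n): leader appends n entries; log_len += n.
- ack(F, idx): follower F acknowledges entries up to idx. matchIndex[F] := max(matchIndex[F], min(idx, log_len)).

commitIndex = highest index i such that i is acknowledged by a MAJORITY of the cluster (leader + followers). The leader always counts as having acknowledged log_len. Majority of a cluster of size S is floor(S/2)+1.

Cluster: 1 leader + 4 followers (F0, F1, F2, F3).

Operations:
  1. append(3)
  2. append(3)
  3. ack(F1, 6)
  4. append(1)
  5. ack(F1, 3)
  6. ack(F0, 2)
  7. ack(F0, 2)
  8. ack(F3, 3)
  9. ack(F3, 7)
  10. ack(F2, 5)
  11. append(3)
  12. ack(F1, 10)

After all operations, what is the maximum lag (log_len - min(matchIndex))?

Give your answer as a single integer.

Op 1: append 3 -> log_len=3
Op 2: append 3 -> log_len=6
Op 3: F1 acks idx 6 -> match: F0=0 F1=6 F2=0 F3=0; commitIndex=0
Op 4: append 1 -> log_len=7
Op 5: F1 acks idx 3 -> match: F0=0 F1=6 F2=0 F3=0; commitIndex=0
Op 6: F0 acks idx 2 -> match: F0=2 F1=6 F2=0 F3=0; commitIndex=2
Op 7: F0 acks idx 2 -> match: F0=2 F1=6 F2=0 F3=0; commitIndex=2
Op 8: F3 acks idx 3 -> match: F0=2 F1=6 F2=0 F3=3; commitIndex=3
Op 9: F3 acks idx 7 -> match: F0=2 F1=6 F2=0 F3=7; commitIndex=6
Op 10: F2 acks idx 5 -> match: F0=2 F1=6 F2=5 F3=7; commitIndex=6
Op 11: append 3 -> log_len=10
Op 12: F1 acks idx 10 -> match: F0=2 F1=10 F2=5 F3=7; commitIndex=7

Answer: 8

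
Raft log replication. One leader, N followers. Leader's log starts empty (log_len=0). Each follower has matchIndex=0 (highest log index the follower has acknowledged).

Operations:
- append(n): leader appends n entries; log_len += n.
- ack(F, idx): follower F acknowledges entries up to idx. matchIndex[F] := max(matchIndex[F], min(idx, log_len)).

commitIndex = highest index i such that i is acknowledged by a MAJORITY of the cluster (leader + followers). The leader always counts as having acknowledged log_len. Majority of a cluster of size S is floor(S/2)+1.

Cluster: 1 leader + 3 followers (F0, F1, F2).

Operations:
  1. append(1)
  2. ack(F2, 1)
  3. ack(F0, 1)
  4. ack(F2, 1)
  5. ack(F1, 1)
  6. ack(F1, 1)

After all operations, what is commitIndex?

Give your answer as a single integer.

Op 1: append 1 -> log_len=1
Op 2: F2 acks idx 1 -> match: F0=0 F1=0 F2=1; commitIndex=0
Op 3: F0 acks idx 1 -> match: F0=1 F1=0 F2=1; commitIndex=1
Op 4: F2 acks idx 1 -> match: F0=1 F1=0 F2=1; commitIndex=1
Op 5: F1 acks idx 1 -> match: F0=1 F1=1 F2=1; commitIndex=1
Op 6: F1 acks idx 1 -> match: F0=1 F1=1 F2=1; commitIndex=1

Answer: 1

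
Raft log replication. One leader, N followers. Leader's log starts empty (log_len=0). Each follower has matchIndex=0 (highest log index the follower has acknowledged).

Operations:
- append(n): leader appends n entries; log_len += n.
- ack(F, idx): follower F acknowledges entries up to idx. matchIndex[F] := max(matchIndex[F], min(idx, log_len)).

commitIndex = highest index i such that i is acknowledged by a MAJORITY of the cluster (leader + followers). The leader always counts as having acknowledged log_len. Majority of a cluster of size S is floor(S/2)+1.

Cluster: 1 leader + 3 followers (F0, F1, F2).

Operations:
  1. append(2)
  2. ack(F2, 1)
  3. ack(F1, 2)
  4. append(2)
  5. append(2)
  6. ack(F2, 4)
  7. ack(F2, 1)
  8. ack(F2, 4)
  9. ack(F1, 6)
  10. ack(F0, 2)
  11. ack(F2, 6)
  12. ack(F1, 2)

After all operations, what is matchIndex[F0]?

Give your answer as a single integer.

Op 1: append 2 -> log_len=2
Op 2: F2 acks idx 1 -> match: F0=0 F1=0 F2=1; commitIndex=0
Op 3: F1 acks idx 2 -> match: F0=0 F1=2 F2=1; commitIndex=1
Op 4: append 2 -> log_len=4
Op 5: append 2 -> log_len=6
Op 6: F2 acks idx 4 -> match: F0=0 F1=2 F2=4; commitIndex=2
Op 7: F2 acks idx 1 -> match: F0=0 F1=2 F2=4; commitIndex=2
Op 8: F2 acks idx 4 -> match: F0=0 F1=2 F2=4; commitIndex=2
Op 9: F1 acks idx 6 -> match: F0=0 F1=6 F2=4; commitIndex=4
Op 10: F0 acks idx 2 -> match: F0=2 F1=6 F2=4; commitIndex=4
Op 11: F2 acks idx 6 -> match: F0=2 F1=6 F2=6; commitIndex=6
Op 12: F1 acks idx 2 -> match: F0=2 F1=6 F2=6; commitIndex=6

Answer: 2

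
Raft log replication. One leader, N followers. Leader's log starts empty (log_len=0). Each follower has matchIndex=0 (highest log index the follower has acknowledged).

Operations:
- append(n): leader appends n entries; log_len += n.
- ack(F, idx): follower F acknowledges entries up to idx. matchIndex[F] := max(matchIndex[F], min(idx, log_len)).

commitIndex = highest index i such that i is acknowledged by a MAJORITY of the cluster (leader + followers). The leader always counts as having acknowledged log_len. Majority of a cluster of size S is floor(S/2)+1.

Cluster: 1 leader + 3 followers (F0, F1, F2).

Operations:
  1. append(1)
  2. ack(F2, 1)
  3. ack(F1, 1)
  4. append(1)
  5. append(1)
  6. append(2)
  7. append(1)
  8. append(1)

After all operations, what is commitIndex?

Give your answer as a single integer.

Op 1: append 1 -> log_len=1
Op 2: F2 acks idx 1 -> match: F0=0 F1=0 F2=1; commitIndex=0
Op 3: F1 acks idx 1 -> match: F0=0 F1=1 F2=1; commitIndex=1
Op 4: append 1 -> log_len=2
Op 5: append 1 -> log_len=3
Op 6: append 2 -> log_len=5
Op 7: append 1 -> log_len=6
Op 8: append 1 -> log_len=7

Answer: 1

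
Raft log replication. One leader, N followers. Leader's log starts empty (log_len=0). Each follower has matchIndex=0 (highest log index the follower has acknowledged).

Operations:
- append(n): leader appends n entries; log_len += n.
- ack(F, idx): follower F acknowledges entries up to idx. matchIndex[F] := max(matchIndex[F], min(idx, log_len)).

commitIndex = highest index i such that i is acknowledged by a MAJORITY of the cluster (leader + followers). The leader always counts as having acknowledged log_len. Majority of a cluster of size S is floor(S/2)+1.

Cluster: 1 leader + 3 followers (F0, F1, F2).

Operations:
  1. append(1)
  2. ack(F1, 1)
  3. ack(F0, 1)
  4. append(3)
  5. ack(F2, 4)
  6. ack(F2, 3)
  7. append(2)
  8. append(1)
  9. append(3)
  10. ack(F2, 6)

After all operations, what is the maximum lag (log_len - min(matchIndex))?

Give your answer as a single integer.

Op 1: append 1 -> log_len=1
Op 2: F1 acks idx 1 -> match: F0=0 F1=1 F2=0; commitIndex=0
Op 3: F0 acks idx 1 -> match: F0=1 F1=1 F2=0; commitIndex=1
Op 4: append 3 -> log_len=4
Op 5: F2 acks idx 4 -> match: F0=1 F1=1 F2=4; commitIndex=1
Op 6: F2 acks idx 3 -> match: F0=1 F1=1 F2=4; commitIndex=1
Op 7: append 2 -> log_len=6
Op 8: append 1 -> log_len=7
Op 9: append 3 -> log_len=10
Op 10: F2 acks idx 6 -> match: F0=1 F1=1 F2=6; commitIndex=1

Answer: 9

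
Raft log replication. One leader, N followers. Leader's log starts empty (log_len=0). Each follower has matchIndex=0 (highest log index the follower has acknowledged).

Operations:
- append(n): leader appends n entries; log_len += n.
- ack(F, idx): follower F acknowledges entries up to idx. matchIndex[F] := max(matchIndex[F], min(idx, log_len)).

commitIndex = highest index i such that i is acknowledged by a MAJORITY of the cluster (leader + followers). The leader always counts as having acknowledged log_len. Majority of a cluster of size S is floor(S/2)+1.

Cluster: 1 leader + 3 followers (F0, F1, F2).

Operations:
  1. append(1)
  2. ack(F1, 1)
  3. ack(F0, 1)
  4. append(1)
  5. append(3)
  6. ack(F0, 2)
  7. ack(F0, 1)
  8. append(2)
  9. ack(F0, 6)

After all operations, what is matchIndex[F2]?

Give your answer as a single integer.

Op 1: append 1 -> log_len=1
Op 2: F1 acks idx 1 -> match: F0=0 F1=1 F2=0; commitIndex=0
Op 3: F0 acks idx 1 -> match: F0=1 F1=1 F2=0; commitIndex=1
Op 4: append 1 -> log_len=2
Op 5: append 3 -> log_len=5
Op 6: F0 acks idx 2 -> match: F0=2 F1=1 F2=0; commitIndex=1
Op 7: F0 acks idx 1 -> match: F0=2 F1=1 F2=0; commitIndex=1
Op 8: append 2 -> log_len=7
Op 9: F0 acks idx 6 -> match: F0=6 F1=1 F2=0; commitIndex=1

Answer: 0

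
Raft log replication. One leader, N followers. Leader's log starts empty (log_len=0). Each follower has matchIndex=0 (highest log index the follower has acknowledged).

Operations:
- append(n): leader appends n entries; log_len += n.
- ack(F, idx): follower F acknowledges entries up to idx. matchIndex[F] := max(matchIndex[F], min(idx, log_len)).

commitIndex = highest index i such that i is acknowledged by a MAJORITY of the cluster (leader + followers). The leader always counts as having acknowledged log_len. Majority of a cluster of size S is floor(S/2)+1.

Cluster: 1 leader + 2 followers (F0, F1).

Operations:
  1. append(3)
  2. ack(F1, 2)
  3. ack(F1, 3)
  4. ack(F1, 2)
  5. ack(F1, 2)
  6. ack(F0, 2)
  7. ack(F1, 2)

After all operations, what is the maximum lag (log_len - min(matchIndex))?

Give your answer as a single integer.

Answer: 1

Derivation:
Op 1: append 3 -> log_len=3
Op 2: F1 acks idx 2 -> match: F0=0 F1=2; commitIndex=2
Op 3: F1 acks idx 3 -> match: F0=0 F1=3; commitIndex=3
Op 4: F1 acks idx 2 -> match: F0=0 F1=3; commitIndex=3
Op 5: F1 acks idx 2 -> match: F0=0 F1=3; commitIndex=3
Op 6: F0 acks idx 2 -> match: F0=2 F1=3; commitIndex=3
Op 7: F1 acks idx 2 -> match: F0=2 F1=3; commitIndex=3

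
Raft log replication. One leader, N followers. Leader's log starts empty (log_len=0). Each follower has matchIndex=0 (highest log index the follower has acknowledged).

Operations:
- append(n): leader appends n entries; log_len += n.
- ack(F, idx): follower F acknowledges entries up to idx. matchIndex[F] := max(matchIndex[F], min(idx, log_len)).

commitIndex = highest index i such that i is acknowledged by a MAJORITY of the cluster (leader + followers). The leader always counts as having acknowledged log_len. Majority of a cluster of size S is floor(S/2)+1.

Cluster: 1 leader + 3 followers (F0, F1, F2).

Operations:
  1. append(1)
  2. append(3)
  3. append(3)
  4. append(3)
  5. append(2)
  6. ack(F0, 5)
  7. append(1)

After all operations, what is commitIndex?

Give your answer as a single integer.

Op 1: append 1 -> log_len=1
Op 2: append 3 -> log_len=4
Op 3: append 3 -> log_len=7
Op 4: append 3 -> log_len=10
Op 5: append 2 -> log_len=12
Op 6: F0 acks idx 5 -> match: F0=5 F1=0 F2=0; commitIndex=0
Op 7: append 1 -> log_len=13

Answer: 0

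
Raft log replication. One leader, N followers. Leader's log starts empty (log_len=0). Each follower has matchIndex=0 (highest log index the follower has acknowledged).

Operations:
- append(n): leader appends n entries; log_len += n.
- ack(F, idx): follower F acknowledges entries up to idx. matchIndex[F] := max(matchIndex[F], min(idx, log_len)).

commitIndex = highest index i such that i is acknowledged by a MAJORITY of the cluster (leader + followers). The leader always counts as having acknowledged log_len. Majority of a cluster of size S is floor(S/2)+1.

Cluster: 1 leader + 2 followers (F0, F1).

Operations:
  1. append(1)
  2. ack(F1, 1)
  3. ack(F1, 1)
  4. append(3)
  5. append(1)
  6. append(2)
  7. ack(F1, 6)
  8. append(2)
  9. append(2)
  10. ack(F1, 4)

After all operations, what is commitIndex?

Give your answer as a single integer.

Answer: 6

Derivation:
Op 1: append 1 -> log_len=1
Op 2: F1 acks idx 1 -> match: F0=0 F1=1; commitIndex=1
Op 3: F1 acks idx 1 -> match: F0=0 F1=1; commitIndex=1
Op 4: append 3 -> log_len=4
Op 5: append 1 -> log_len=5
Op 6: append 2 -> log_len=7
Op 7: F1 acks idx 6 -> match: F0=0 F1=6; commitIndex=6
Op 8: append 2 -> log_len=9
Op 9: append 2 -> log_len=11
Op 10: F1 acks idx 4 -> match: F0=0 F1=6; commitIndex=6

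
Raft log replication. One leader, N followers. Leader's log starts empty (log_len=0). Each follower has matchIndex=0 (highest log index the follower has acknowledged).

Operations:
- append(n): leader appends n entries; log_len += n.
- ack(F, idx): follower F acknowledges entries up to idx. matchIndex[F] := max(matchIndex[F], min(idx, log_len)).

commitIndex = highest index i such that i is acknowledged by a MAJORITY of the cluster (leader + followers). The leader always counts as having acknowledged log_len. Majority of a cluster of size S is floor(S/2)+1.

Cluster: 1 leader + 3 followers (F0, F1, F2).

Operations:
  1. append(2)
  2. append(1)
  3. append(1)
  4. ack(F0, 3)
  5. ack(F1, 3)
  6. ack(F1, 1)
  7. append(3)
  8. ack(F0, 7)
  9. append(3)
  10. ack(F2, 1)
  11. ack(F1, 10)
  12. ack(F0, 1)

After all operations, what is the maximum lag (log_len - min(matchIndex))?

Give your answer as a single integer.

Op 1: append 2 -> log_len=2
Op 2: append 1 -> log_len=3
Op 3: append 1 -> log_len=4
Op 4: F0 acks idx 3 -> match: F0=3 F1=0 F2=0; commitIndex=0
Op 5: F1 acks idx 3 -> match: F0=3 F1=3 F2=0; commitIndex=3
Op 6: F1 acks idx 1 -> match: F0=3 F1=3 F2=0; commitIndex=3
Op 7: append 3 -> log_len=7
Op 8: F0 acks idx 7 -> match: F0=7 F1=3 F2=0; commitIndex=3
Op 9: append 3 -> log_len=10
Op 10: F2 acks idx 1 -> match: F0=7 F1=3 F2=1; commitIndex=3
Op 11: F1 acks idx 10 -> match: F0=7 F1=10 F2=1; commitIndex=7
Op 12: F0 acks idx 1 -> match: F0=7 F1=10 F2=1; commitIndex=7

Answer: 9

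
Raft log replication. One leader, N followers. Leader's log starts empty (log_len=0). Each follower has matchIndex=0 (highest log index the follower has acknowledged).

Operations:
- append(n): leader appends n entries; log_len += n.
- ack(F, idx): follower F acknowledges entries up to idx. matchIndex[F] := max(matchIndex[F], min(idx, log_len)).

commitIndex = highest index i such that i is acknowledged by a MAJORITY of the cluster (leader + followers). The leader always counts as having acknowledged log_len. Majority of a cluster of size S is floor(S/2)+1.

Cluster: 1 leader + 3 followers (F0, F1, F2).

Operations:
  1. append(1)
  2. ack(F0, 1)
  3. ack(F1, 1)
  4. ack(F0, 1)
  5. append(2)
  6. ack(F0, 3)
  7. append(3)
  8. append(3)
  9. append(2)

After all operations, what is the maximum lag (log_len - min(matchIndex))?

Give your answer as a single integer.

Answer: 11

Derivation:
Op 1: append 1 -> log_len=1
Op 2: F0 acks idx 1 -> match: F0=1 F1=0 F2=0; commitIndex=0
Op 3: F1 acks idx 1 -> match: F0=1 F1=1 F2=0; commitIndex=1
Op 4: F0 acks idx 1 -> match: F0=1 F1=1 F2=0; commitIndex=1
Op 5: append 2 -> log_len=3
Op 6: F0 acks idx 3 -> match: F0=3 F1=1 F2=0; commitIndex=1
Op 7: append 3 -> log_len=6
Op 8: append 3 -> log_len=9
Op 9: append 2 -> log_len=11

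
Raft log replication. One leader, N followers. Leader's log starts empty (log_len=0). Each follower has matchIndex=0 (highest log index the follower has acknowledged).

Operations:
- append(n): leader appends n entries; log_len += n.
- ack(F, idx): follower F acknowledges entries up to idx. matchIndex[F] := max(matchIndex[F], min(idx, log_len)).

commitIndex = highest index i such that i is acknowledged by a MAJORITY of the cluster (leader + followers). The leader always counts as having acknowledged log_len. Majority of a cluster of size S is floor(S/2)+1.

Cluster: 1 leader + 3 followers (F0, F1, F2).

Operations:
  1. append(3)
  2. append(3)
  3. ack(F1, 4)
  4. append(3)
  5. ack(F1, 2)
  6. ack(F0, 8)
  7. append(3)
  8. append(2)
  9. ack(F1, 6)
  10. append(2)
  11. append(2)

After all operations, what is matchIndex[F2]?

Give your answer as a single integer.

Op 1: append 3 -> log_len=3
Op 2: append 3 -> log_len=6
Op 3: F1 acks idx 4 -> match: F0=0 F1=4 F2=0; commitIndex=0
Op 4: append 3 -> log_len=9
Op 5: F1 acks idx 2 -> match: F0=0 F1=4 F2=0; commitIndex=0
Op 6: F0 acks idx 8 -> match: F0=8 F1=4 F2=0; commitIndex=4
Op 7: append 3 -> log_len=12
Op 8: append 2 -> log_len=14
Op 9: F1 acks idx 6 -> match: F0=8 F1=6 F2=0; commitIndex=6
Op 10: append 2 -> log_len=16
Op 11: append 2 -> log_len=18

Answer: 0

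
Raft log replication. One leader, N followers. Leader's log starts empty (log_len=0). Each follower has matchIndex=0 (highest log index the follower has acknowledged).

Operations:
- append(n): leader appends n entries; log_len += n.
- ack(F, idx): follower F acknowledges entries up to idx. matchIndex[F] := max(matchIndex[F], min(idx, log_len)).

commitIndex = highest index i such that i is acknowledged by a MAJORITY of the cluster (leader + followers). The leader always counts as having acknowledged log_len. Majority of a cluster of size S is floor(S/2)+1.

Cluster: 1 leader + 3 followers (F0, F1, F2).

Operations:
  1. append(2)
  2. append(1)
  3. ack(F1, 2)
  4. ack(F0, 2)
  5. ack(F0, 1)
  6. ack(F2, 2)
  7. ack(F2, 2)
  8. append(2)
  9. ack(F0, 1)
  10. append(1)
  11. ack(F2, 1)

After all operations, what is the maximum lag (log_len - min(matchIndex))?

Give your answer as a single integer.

Op 1: append 2 -> log_len=2
Op 2: append 1 -> log_len=3
Op 3: F1 acks idx 2 -> match: F0=0 F1=2 F2=0; commitIndex=0
Op 4: F0 acks idx 2 -> match: F0=2 F1=2 F2=0; commitIndex=2
Op 5: F0 acks idx 1 -> match: F0=2 F1=2 F2=0; commitIndex=2
Op 6: F2 acks idx 2 -> match: F0=2 F1=2 F2=2; commitIndex=2
Op 7: F2 acks idx 2 -> match: F0=2 F1=2 F2=2; commitIndex=2
Op 8: append 2 -> log_len=5
Op 9: F0 acks idx 1 -> match: F0=2 F1=2 F2=2; commitIndex=2
Op 10: append 1 -> log_len=6
Op 11: F2 acks idx 1 -> match: F0=2 F1=2 F2=2; commitIndex=2

Answer: 4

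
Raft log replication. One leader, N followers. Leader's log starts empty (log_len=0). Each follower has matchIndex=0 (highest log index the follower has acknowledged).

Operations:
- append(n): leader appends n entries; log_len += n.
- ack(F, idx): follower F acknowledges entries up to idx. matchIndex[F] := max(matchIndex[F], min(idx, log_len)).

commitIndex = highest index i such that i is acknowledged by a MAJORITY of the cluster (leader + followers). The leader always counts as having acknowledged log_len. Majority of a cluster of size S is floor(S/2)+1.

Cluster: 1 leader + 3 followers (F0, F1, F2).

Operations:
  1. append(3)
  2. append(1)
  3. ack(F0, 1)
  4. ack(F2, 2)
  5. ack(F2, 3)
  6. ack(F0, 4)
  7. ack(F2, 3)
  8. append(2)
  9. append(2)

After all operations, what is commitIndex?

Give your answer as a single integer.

Op 1: append 3 -> log_len=3
Op 2: append 1 -> log_len=4
Op 3: F0 acks idx 1 -> match: F0=1 F1=0 F2=0; commitIndex=0
Op 4: F2 acks idx 2 -> match: F0=1 F1=0 F2=2; commitIndex=1
Op 5: F2 acks idx 3 -> match: F0=1 F1=0 F2=3; commitIndex=1
Op 6: F0 acks idx 4 -> match: F0=4 F1=0 F2=3; commitIndex=3
Op 7: F2 acks idx 3 -> match: F0=4 F1=0 F2=3; commitIndex=3
Op 8: append 2 -> log_len=6
Op 9: append 2 -> log_len=8

Answer: 3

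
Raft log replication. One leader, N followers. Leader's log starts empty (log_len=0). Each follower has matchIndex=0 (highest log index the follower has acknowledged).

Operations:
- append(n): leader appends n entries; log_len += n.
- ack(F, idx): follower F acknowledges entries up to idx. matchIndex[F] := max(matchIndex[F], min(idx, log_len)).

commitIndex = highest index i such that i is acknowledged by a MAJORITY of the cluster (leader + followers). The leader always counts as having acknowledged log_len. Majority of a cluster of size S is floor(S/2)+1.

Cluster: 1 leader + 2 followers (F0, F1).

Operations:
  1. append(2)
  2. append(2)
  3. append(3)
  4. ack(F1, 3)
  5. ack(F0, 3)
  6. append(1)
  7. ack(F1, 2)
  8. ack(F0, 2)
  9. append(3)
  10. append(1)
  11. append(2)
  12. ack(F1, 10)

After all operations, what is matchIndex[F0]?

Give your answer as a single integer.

Op 1: append 2 -> log_len=2
Op 2: append 2 -> log_len=4
Op 3: append 3 -> log_len=7
Op 4: F1 acks idx 3 -> match: F0=0 F1=3; commitIndex=3
Op 5: F0 acks idx 3 -> match: F0=3 F1=3; commitIndex=3
Op 6: append 1 -> log_len=8
Op 7: F1 acks idx 2 -> match: F0=3 F1=3; commitIndex=3
Op 8: F0 acks idx 2 -> match: F0=3 F1=3; commitIndex=3
Op 9: append 3 -> log_len=11
Op 10: append 1 -> log_len=12
Op 11: append 2 -> log_len=14
Op 12: F1 acks idx 10 -> match: F0=3 F1=10; commitIndex=10

Answer: 3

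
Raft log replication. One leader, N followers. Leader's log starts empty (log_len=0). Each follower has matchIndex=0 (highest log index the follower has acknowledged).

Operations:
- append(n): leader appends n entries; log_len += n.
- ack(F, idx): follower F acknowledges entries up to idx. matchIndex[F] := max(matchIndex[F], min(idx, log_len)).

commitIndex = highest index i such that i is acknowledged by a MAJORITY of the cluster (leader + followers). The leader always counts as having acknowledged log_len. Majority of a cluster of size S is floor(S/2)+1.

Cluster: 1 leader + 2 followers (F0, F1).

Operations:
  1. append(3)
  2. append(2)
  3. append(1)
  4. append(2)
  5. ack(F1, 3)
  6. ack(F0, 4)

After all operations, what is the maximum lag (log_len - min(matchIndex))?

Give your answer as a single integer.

Op 1: append 3 -> log_len=3
Op 2: append 2 -> log_len=5
Op 3: append 1 -> log_len=6
Op 4: append 2 -> log_len=8
Op 5: F1 acks idx 3 -> match: F0=0 F1=3; commitIndex=3
Op 6: F0 acks idx 4 -> match: F0=4 F1=3; commitIndex=4

Answer: 5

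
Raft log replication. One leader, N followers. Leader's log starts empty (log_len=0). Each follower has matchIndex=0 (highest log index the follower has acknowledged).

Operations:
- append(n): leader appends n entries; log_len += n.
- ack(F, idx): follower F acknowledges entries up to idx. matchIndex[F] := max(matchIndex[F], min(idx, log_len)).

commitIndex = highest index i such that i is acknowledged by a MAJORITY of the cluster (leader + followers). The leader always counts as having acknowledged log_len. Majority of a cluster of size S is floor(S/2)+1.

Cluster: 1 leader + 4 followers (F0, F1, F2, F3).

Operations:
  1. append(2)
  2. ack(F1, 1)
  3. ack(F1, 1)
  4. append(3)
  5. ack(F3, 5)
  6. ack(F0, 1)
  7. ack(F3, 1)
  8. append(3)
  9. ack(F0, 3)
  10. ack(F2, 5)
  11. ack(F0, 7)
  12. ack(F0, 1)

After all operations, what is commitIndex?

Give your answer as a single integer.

Answer: 5

Derivation:
Op 1: append 2 -> log_len=2
Op 2: F1 acks idx 1 -> match: F0=0 F1=1 F2=0 F3=0; commitIndex=0
Op 3: F1 acks idx 1 -> match: F0=0 F1=1 F2=0 F3=0; commitIndex=0
Op 4: append 3 -> log_len=5
Op 5: F3 acks idx 5 -> match: F0=0 F1=1 F2=0 F3=5; commitIndex=1
Op 6: F0 acks idx 1 -> match: F0=1 F1=1 F2=0 F3=5; commitIndex=1
Op 7: F3 acks idx 1 -> match: F0=1 F1=1 F2=0 F3=5; commitIndex=1
Op 8: append 3 -> log_len=8
Op 9: F0 acks idx 3 -> match: F0=3 F1=1 F2=0 F3=5; commitIndex=3
Op 10: F2 acks idx 5 -> match: F0=3 F1=1 F2=5 F3=5; commitIndex=5
Op 11: F0 acks idx 7 -> match: F0=7 F1=1 F2=5 F3=5; commitIndex=5
Op 12: F0 acks idx 1 -> match: F0=7 F1=1 F2=5 F3=5; commitIndex=5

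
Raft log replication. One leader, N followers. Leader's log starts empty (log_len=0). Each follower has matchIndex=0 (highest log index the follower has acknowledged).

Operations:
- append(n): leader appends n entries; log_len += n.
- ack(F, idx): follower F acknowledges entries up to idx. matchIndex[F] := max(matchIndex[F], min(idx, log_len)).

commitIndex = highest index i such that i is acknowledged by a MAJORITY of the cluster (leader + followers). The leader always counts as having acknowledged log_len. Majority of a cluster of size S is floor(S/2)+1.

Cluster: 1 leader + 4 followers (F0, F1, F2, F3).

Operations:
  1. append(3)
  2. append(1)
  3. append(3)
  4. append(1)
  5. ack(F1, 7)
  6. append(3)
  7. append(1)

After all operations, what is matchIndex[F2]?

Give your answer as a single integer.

Op 1: append 3 -> log_len=3
Op 2: append 1 -> log_len=4
Op 3: append 3 -> log_len=7
Op 4: append 1 -> log_len=8
Op 5: F1 acks idx 7 -> match: F0=0 F1=7 F2=0 F3=0; commitIndex=0
Op 6: append 3 -> log_len=11
Op 7: append 1 -> log_len=12

Answer: 0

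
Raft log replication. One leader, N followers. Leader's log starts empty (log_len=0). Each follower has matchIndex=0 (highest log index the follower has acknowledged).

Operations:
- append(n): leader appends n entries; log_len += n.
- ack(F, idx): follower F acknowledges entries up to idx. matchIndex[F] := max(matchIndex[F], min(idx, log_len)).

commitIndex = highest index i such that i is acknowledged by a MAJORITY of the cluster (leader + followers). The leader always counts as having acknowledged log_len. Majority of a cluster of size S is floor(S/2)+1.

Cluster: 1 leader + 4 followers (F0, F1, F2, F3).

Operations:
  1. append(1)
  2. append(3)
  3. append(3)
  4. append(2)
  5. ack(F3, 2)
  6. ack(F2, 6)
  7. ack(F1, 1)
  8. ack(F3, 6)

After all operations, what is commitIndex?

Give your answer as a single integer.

Answer: 6

Derivation:
Op 1: append 1 -> log_len=1
Op 2: append 3 -> log_len=4
Op 3: append 3 -> log_len=7
Op 4: append 2 -> log_len=9
Op 5: F3 acks idx 2 -> match: F0=0 F1=0 F2=0 F3=2; commitIndex=0
Op 6: F2 acks idx 6 -> match: F0=0 F1=0 F2=6 F3=2; commitIndex=2
Op 7: F1 acks idx 1 -> match: F0=0 F1=1 F2=6 F3=2; commitIndex=2
Op 8: F3 acks idx 6 -> match: F0=0 F1=1 F2=6 F3=6; commitIndex=6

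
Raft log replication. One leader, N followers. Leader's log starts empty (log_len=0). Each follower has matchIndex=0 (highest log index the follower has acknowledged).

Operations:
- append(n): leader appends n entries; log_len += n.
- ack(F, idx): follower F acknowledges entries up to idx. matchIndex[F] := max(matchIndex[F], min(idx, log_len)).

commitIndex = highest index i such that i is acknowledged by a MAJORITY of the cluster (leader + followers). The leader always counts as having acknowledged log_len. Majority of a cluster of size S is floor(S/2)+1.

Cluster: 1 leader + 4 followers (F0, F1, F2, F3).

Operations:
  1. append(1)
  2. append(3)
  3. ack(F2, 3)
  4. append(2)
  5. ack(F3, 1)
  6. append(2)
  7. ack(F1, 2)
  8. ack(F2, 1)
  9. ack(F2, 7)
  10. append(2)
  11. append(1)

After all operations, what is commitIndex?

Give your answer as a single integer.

Answer: 2

Derivation:
Op 1: append 1 -> log_len=1
Op 2: append 3 -> log_len=4
Op 3: F2 acks idx 3 -> match: F0=0 F1=0 F2=3 F3=0; commitIndex=0
Op 4: append 2 -> log_len=6
Op 5: F3 acks idx 1 -> match: F0=0 F1=0 F2=3 F3=1; commitIndex=1
Op 6: append 2 -> log_len=8
Op 7: F1 acks idx 2 -> match: F0=0 F1=2 F2=3 F3=1; commitIndex=2
Op 8: F2 acks idx 1 -> match: F0=0 F1=2 F2=3 F3=1; commitIndex=2
Op 9: F2 acks idx 7 -> match: F0=0 F1=2 F2=7 F3=1; commitIndex=2
Op 10: append 2 -> log_len=10
Op 11: append 1 -> log_len=11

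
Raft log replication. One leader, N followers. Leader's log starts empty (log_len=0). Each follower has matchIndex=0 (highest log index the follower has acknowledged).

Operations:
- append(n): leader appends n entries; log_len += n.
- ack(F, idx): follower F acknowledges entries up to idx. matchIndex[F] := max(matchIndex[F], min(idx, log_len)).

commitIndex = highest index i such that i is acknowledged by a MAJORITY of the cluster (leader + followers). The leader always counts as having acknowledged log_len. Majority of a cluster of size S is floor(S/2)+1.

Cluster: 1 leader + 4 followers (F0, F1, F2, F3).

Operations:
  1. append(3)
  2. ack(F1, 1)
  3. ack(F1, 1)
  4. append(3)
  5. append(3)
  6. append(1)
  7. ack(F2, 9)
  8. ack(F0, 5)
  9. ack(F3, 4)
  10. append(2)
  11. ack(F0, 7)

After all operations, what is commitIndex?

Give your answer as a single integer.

Op 1: append 3 -> log_len=3
Op 2: F1 acks idx 1 -> match: F0=0 F1=1 F2=0 F3=0; commitIndex=0
Op 3: F1 acks idx 1 -> match: F0=0 F1=1 F2=0 F3=0; commitIndex=0
Op 4: append 3 -> log_len=6
Op 5: append 3 -> log_len=9
Op 6: append 1 -> log_len=10
Op 7: F2 acks idx 9 -> match: F0=0 F1=1 F2=9 F3=0; commitIndex=1
Op 8: F0 acks idx 5 -> match: F0=5 F1=1 F2=9 F3=0; commitIndex=5
Op 9: F3 acks idx 4 -> match: F0=5 F1=1 F2=9 F3=4; commitIndex=5
Op 10: append 2 -> log_len=12
Op 11: F0 acks idx 7 -> match: F0=7 F1=1 F2=9 F3=4; commitIndex=7

Answer: 7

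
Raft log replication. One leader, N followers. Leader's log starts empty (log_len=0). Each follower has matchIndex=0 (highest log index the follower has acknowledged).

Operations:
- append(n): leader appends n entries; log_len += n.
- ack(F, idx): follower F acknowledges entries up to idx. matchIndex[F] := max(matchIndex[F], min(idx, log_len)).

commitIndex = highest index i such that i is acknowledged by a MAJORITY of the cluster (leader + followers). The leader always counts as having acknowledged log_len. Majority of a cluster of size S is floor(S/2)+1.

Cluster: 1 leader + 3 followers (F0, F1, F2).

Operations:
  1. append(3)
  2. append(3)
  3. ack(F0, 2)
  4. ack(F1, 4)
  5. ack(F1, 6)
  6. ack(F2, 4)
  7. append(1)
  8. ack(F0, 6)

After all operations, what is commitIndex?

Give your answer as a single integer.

Op 1: append 3 -> log_len=3
Op 2: append 3 -> log_len=6
Op 3: F0 acks idx 2 -> match: F0=2 F1=0 F2=0; commitIndex=0
Op 4: F1 acks idx 4 -> match: F0=2 F1=4 F2=0; commitIndex=2
Op 5: F1 acks idx 6 -> match: F0=2 F1=6 F2=0; commitIndex=2
Op 6: F2 acks idx 4 -> match: F0=2 F1=6 F2=4; commitIndex=4
Op 7: append 1 -> log_len=7
Op 8: F0 acks idx 6 -> match: F0=6 F1=6 F2=4; commitIndex=6

Answer: 6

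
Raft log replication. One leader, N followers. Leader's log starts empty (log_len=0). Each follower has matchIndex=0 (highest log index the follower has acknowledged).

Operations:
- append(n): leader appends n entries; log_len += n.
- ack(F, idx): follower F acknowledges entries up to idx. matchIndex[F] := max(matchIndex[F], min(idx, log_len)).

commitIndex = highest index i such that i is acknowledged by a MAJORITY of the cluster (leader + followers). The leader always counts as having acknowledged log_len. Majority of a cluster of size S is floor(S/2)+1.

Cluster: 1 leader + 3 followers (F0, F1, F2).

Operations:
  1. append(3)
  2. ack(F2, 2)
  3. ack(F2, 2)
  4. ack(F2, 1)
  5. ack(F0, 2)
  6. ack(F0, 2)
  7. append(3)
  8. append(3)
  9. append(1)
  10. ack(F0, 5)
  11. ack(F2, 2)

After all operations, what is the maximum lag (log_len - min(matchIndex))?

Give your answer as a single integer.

Op 1: append 3 -> log_len=3
Op 2: F2 acks idx 2 -> match: F0=0 F1=0 F2=2; commitIndex=0
Op 3: F2 acks idx 2 -> match: F0=0 F1=0 F2=2; commitIndex=0
Op 4: F2 acks idx 1 -> match: F0=0 F1=0 F2=2; commitIndex=0
Op 5: F0 acks idx 2 -> match: F0=2 F1=0 F2=2; commitIndex=2
Op 6: F0 acks idx 2 -> match: F0=2 F1=0 F2=2; commitIndex=2
Op 7: append 3 -> log_len=6
Op 8: append 3 -> log_len=9
Op 9: append 1 -> log_len=10
Op 10: F0 acks idx 5 -> match: F0=5 F1=0 F2=2; commitIndex=2
Op 11: F2 acks idx 2 -> match: F0=5 F1=0 F2=2; commitIndex=2

Answer: 10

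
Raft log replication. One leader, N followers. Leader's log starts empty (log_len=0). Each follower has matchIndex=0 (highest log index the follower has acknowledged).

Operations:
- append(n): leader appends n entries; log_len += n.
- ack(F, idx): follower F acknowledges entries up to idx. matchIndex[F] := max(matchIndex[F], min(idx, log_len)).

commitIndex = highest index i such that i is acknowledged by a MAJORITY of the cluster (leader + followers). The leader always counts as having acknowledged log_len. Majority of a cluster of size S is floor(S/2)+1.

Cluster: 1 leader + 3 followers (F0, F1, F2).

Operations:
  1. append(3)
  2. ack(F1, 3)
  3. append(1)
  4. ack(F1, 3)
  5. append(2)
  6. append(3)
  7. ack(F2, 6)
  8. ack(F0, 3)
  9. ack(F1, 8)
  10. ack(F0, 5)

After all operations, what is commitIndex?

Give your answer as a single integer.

Answer: 6

Derivation:
Op 1: append 3 -> log_len=3
Op 2: F1 acks idx 3 -> match: F0=0 F1=3 F2=0; commitIndex=0
Op 3: append 1 -> log_len=4
Op 4: F1 acks idx 3 -> match: F0=0 F1=3 F2=0; commitIndex=0
Op 5: append 2 -> log_len=6
Op 6: append 3 -> log_len=9
Op 7: F2 acks idx 6 -> match: F0=0 F1=3 F2=6; commitIndex=3
Op 8: F0 acks idx 3 -> match: F0=3 F1=3 F2=6; commitIndex=3
Op 9: F1 acks idx 8 -> match: F0=3 F1=8 F2=6; commitIndex=6
Op 10: F0 acks idx 5 -> match: F0=5 F1=8 F2=6; commitIndex=6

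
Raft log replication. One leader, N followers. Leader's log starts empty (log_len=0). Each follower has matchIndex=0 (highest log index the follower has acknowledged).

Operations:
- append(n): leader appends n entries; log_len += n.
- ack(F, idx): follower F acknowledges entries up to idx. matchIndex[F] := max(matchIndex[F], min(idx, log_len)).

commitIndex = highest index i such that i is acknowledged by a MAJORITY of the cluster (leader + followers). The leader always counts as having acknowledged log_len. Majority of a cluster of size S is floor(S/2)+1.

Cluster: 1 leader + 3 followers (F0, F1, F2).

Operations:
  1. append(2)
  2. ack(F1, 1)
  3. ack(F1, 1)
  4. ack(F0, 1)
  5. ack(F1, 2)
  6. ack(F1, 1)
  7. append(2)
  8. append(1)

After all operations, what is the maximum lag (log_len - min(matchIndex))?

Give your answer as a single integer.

Answer: 5

Derivation:
Op 1: append 2 -> log_len=2
Op 2: F1 acks idx 1 -> match: F0=0 F1=1 F2=0; commitIndex=0
Op 3: F1 acks idx 1 -> match: F0=0 F1=1 F2=0; commitIndex=0
Op 4: F0 acks idx 1 -> match: F0=1 F1=1 F2=0; commitIndex=1
Op 5: F1 acks idx 2 -> match: F0=1 F1=2 F2=0; commitIndex=1
Op 6: F1 acks idx 1 -> match: F0=1 F1=2 F2=0; commitIndex=1
Op 7: append 2 -> log_len=4
Op 8: append 1 -> log_len=5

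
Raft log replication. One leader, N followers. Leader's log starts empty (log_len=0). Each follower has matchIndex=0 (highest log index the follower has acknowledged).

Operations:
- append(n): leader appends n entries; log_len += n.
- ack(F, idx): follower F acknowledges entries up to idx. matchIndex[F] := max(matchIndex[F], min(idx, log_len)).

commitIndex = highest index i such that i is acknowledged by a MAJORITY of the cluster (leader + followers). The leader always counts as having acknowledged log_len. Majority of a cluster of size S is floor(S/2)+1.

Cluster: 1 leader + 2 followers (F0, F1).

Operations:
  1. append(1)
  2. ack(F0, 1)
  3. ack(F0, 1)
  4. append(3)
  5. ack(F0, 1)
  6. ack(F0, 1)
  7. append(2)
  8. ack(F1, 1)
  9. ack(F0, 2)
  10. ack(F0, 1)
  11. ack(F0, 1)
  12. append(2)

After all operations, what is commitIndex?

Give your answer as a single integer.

Op 1: append 1 -> log_len=1
Op 2: F0 acks idx 1 -> match: F0=1 F1=0; commitIndex=1
Op 3: F0 acks idx 1 -> match: F0=1 F1=0; commitIndex=1
Op 4: append 3 -> log_len=4
Op 5: F0 acks idx 1 -> match: F0=1 F1=0; commitIndex=1
Op 6: F0 acks idx 1 -> match: F0=1 F1=0; commitIndex=1
Op 7: append 2 -> log_len=6
Op 8: F1 acks idx 1 -> match: F0=1 F1=1; commitIndex=1
Op 9: F0 acks idx 2 -> match: F0=2 F1=1; commitIndex=2
Op 10: F0 acks idx 1 -> match: F0=2 F1=1; commitIndex=2
Op 11: F0 acks idx 1 -> match: F0=2 F1=1; commitIndex=2
Op 12: append 2 -> log_len=8

Answer: 2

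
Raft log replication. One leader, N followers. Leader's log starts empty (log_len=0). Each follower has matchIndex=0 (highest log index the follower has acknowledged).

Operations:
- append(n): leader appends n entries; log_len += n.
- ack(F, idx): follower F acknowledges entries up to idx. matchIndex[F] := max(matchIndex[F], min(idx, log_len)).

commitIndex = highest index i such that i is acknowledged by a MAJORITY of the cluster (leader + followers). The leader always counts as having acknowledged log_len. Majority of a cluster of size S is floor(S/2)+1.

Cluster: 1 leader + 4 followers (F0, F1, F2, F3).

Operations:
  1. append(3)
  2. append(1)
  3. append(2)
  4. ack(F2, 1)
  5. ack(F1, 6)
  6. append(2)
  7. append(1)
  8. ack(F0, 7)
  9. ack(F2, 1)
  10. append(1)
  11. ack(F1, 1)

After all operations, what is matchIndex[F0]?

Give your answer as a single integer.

Answer: 7

Derivation:
Op 1: append 3 -> log_len=3
Op 2: append 1 -> log_len=4
Op 3: append 2 -> log_len=6
Op 4: F2 acks idx 1 -> match: F0=0 F1=0 F2=1 F3=0; commitIndex=0
Op 5: F1 acks idx 6 -> match: F0=0 F1=6 F2=1 F3=0; commitIndex=1
Op 6: append 2 -> log_len=8
Op 7: append 1 -> log_len=9
Op 8: F0 acks idx 7 -> match: F0=7 F1=6 F2=1 F3=0; commitIndex=6
Op 9: F2 acks idx 1 -> match: F0=7 F1=6 F2=1 F3=0; commitIndex=6
Op 10: append 1 -> log_len=10
Op 11: F1 acks idx 1 -> match: F0=7 F1=6 F2=1 F3=0; commitIndex=6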